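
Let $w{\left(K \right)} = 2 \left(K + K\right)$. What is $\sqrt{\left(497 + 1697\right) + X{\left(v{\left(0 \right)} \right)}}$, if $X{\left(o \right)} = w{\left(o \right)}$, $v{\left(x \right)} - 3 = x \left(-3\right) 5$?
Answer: $\sqrt{2206} \approx 46.968$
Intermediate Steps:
$w{\left(K \right)} = 4 K$ ($w{\left(K \right)} = 2 \cdot 2 K = 4 K$)
$v{\left(x \right)} = 3 - 15 x$ ($v{\left(x \right)} = 3 + x \left(-3\right) 5 = 3 + - 3 x 5 = 3 - 15 x$)
$X{\left(o \right)} = 4 o$
$\sqrt{\left(497 + 1697\right) + X{\left(v{\left(0 \right)} \right)}} = \sqrt{\left(497 + 1697\right) + 4 \left(3 - 0\right)} = \sqrt{2194 + 4 \left(3 + 0\right)} = \sqrt{2194 + 4 \cdot 3} = \sqrt{2194 + 12} = \sqrt{2206}$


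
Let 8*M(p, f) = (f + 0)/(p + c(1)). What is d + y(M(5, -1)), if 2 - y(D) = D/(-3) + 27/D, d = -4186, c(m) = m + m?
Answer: -448897/168 ≈ -2672.0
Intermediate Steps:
c(m) = 2*m
M(p, f) = f/(8*(2 + p)) (M(p, f) = ((f + 0)/(p + 2*1))/8 = (f/(p + 2))/8 = (f/(2 + p))/8 = f/(8*(2 + p)))
y(D) = 2 - 27/D + D/3 (y(D) = 2 - (D/(-3) + 27/D) = 2 - (D*(-⅓) + 27/D) = 2 - (-D/3 + 27/D) = 2 - (27/D - D/3) = 2 + (-27/D + D/3) = 2 - 27/D + D/3)
d + y(M(5, -1)) = -4186 + (2 - 27/((⅛)*(-1)/(2 + 5)) + ((⅛)*(-1)/(2 + 5))/3) = -4186 + (2 - 27/((⅛)*(-1)/7) + ((⅛)*(-1)/7)/3) = -4186 + (2 - 27/((⅛)*(-1)*(⅐)) + ((⅛)*(-1)*(⅐))/3) = -4186 + (2 - 27/(-1/56) + (⅓)*(-1/56)) = -4186 + (2 - 27*(-56) - 1/168) = -4186 + (2 + 1512 - 1/168) = -4186 + 254351/168 = -448897/168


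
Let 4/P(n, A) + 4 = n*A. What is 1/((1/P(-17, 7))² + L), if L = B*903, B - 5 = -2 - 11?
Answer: -16/100455 ≈ -0.00015928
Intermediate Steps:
P(n, A) = 4/(-4 + A*n) (P(n, A) = 4/(-4 + n*A) = 4/(-4 + A*n))
B = -8 (B = 5 + (-2 - 11) = 5 - 13 = -8)
L = -7224 (L = -8*903 = -7224)
1/((1/P(-17, 7))² + L) = 1/((1/(4/(-4 + 7*(-17))))² - 7224) = 1/((1/(4/(-4 - 119)))² - 7224) = 1/((1/(4/(-123)))² - 7224) = 1/((1/(4*(-1/123)))² - 7224) = 1/((1/(-4/123))² - 7224) = 1/((-123/4)² - 7224) = 1/(15129/16 - 7224) = 1/(-100455/16) = -16/100455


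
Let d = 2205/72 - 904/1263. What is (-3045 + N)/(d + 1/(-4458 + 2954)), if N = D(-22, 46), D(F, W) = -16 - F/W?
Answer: -133713264384/1306696723 ≈ -102.33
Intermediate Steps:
D(F, W) = -16 - F/W
d = 302203/10104 (d = 2205*(1/72) - 904*1/1263 = 245/8 - 904/1263 = 302203/10104 ≈ 29.909)
N = -357/23 (N = -16 - 1*(-22)/46 = -16 - 1*(-22)*1/46 = -16 + 11/23 = -357/23 ≈ -15.522)
(-3045 + N)/(d + 1/(-4458 + 2954)) = (-3045 - 357/23)/(302203/10104 + 1/(-4458 + 2954)) = -70392/(23*(302203/10104 + 1/(-1504))) = -70392/(23*(302203/10104 - 1/1504)) = -70392/(23*56812901/1899552) = -70392/23*1899552/56812901 = -133713264384/1306696723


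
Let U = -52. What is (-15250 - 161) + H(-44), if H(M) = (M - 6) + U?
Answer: -15513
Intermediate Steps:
H(M) = -58 + M (H(M) = (M - 6) - 52 = (-6 + M) - 52 = -58 + M)
(-15250 - 161) + H(-44) = (-15250 - 161) + (-58 - 44) = -15411 - 102 = -15513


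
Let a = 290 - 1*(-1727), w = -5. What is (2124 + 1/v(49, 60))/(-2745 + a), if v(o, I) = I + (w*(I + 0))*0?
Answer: -127441/43680 ≈ -2.9176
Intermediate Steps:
v(o, I) = I (v(o, I) = I - 5*(I + 0)*0 = I - 5*I*0 = I + 0 = I)
a = 2017 (a = 290 + 1727 = 2017)
(2124 + 1/v(49, 60))/(-2745 + a) = (2124 + 1/60)/(-2745 + 2017) = (2124 + 1/60)/(-728) = (127441/60)*(-1/728) = -127441/43680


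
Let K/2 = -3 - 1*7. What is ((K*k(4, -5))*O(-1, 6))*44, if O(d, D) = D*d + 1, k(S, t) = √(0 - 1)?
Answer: 4400*I ≈ 4400.0*I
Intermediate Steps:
k(S, t) = I (k(S, t) = √(-1) = I)
O(d, D) = 1 + D*d
K = -20 (K = 2*(-3 - 1*7) = 2*(-3 - 7) = 2*(-10) = -20)
((K*k(4, -5))*O(-1, 6))*44 = ((-20*I)*(1 + 6*(-1)))*44 = ((-20*I)*(1 - 6))*44 = (-20*I*(-5))*44 = (100*I)*44 = 4400*I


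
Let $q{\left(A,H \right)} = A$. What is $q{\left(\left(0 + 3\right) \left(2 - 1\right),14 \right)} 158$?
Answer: $474$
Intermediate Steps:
$q{\left(\left(0 + 3\right) \left(2 - 1\right),14 \right)} 158 = \left(0 + 3\right) \left(2 - 1\right) 158 = 3 \cdot 1 \cdot 158 = 3 \cdot 158 = 474$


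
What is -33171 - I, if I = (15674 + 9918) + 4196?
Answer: -62959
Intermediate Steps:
I = 29788 (I = 25592 + 4196 = 29788)
-33171 - I = -33171 - 1*29788 = -33171 - 29788 = -62959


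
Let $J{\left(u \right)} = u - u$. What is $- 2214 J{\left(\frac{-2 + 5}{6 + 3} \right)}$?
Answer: $0$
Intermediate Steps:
$J{\left(u \right)} = 0$
$- 2214 J{\left(\frac{-2 + 5}{6 + 3} \right)} = \left(-2214\right) 0 = 0$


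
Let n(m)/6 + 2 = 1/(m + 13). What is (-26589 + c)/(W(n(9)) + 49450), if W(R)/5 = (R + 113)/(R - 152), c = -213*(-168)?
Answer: 3312039/17810776 ≈ 0.18596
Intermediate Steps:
c = 35784
n(m) = -12 + 6/(13 + m) (n(m) = -12 + 6/(m + 13) = -12 + 6/(13 + m))
W(R) = 5*(113 + R)/(-152 + R) (W(R) = 5*((R + 113)/(R - 152)) = 5*((113 + R)/(-152 + R)) = 5*(113 + R)/(-152 + R))
(-26589 + c)/(W(n(9)) + 49450) = (-26589 + 35784)/(5*(113 + 6*(-25 - 2*9)/(13 + 9))/(-152 + 6*(-25 - 2*9)/(13 + 9)) + 49450) = 9195/(5*(113 + 6*(-25 - 18)/22)/(-152 + 6*(-25 - 18)/22) + 49450) = 9195/(5*(113 + 6*(1/22)*(-43))/(-152 + 6*(1/22)*(-43)) + 49450) = 9195/(5*(113 - 129/11)/(-152 - 129/11) + 49450) = 9195/(5*(1114/11)/(-1801/11) + 49450) = 9195/(5*(-11/1801)*(1114/11) + 49450) = 9195/(-5570/1801 + 49450) = 9195/(89053880/1801) = 9195*(1801/89053880) = 3312039/17810776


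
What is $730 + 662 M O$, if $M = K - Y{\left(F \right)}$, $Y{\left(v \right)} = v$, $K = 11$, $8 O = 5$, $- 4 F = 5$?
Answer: $\frac{92775}{16} \approx 5798.4$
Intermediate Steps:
$F = - \frac{5}{4}$ ($F = \left(- \frac{1}{4}\right) 5 = - \frac{5}{4} \approx -1.25$)
$O = \frac{5}{8}$ ($O = \frac{1}{8} \cdot 5 = \frac{5}{8} \approx 0.625$)
$M = \frac{49}{4}$ ($M = 11 - - \frac{5}{4} = 11 + \frac{5}{4} = \frac{49}{4} \approx 12.25$)
$730 + 662 M O = 730 + 662 \cdot \frac{49}{4} \cdot \frac{5}{8} = 730 + 662 \cdot \frac{245}{32} = 730 + \frac{81095}{16} = \frac{92775}{16}$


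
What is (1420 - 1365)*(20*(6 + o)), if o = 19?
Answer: 27500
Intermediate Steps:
(1420 - 1365)*(20*(6 + o)) = (1420 - 1365)*(20*(6 + 19)) = 55*(20*25) = 55*500 = 27500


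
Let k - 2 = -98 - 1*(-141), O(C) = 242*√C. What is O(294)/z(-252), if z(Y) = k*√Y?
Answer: -121*I*√42/135 ≈ -5.8087*I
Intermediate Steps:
k = 45 (k = 2 + (-98 - 1*(-141)) = 2 + (-98 + 141) = 2 + 43 = 45)
z(Y) = 45*√Y
O(294)/z(-252) = (242*√294)/((45*√(-252))) = (242*(7*√6))/((45*(6*I*√7))) = (1694*√6)/((270*I*√7)) = (1694*√6)*(-I*√7/1890) = -121*I*√42/135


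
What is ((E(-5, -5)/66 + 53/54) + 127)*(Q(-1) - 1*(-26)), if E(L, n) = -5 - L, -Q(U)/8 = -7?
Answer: 283351/27 ≈ 10494.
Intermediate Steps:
Q(U) = 56 (Q(U) = -8*(-7) = 56)
((E(-5, -5)/66 + 53/54) + 127)*(Q(-1) - 1*(-26)) = (((-5 - 1*(-5))/66 + 53/54) + 127)*(56 - 1*(-26)) = (((-5 + 5)*(1/66) + 53*(1/54)) + 127)*(56 + 26) = ((0*(1/66) + 53/54) + 127)*82 = ((0 + 53/54) + 127)*82 = (53/54 + 127)*82 = (6911/54)*82 = 283351/27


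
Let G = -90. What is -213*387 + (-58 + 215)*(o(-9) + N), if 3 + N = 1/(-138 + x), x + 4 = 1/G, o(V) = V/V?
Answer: -1057577975/12781 ≈ -82746.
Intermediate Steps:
o(V) = 1
x = -361/90 (x = -4 + 1/(-90) = -4 - 1/90 = -361/90 ≈ -4.0111)
N = -38433/12781 (N = -3 + 1/(-138 - 361/90) = -3 + 1/(-12781/90) = -3 - 90/12781 = -38433/12781 ≈ -3.0070)
-213*387 + (-58 + 215)*(o(-9) + N) = -213*387 + (-58 + 215)*(1 - 38433/12781) = -82431 + 157*(-25652/12781) = -82431 - 4027364/12781 = -1057577975/12781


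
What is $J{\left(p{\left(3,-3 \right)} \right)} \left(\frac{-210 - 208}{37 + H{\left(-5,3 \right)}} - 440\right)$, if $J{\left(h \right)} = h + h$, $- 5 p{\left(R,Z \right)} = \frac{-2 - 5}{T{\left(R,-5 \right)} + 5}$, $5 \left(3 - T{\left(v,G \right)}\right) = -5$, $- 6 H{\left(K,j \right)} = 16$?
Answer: $- \frac{652036}{4635} \approx -140.68$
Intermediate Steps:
$H{\left(K,j \right)} = - \frac{8}{3}$ ($H{\left(K,j \right)} = \left(- \frac{1}{6}\right) 16 = - \frac{8}{3}$)
$T{\left(v,G \right)} = 4$ ($T{\left(v,G \right)} = 3 - -1 = 3 + 1 = 4$)
$p{\left(R,Z \right)} = \frac{7}{45}$ ($p{\left(R,Z \right)} = - \frac{\left(-2 - 5\right) \frac{1}{4 + 5}}{5} = - \frac{\left(-7\right) \frac{1}{9}}{5} = \left(- \frac{1}{5}\right) \left(- \frac{7}{9}\right) = \frac{7}{45}$)
$J{\left(h \right)} = 2 h$
$J{\left(p{\left(3,-3 \right)} \right)} \left(\frac{-210 - 208}{37 + H{\left(-5,3 \right)}} - 440\right) = 2 \cdot \frac{7}{45} \left(\frac{-210 - 208}{37 - \frac{8}{3}} - 440\right) = \frac{14 \left(- \frac{418}{\frac{103}{3}} - 440\right)}{45} = \frac{14 \left(\left(-418\right) \frac{3}{103} - 440\right)}{45} = \frac{14 \left(- \frac{1254}{103} - 440\right)}{45} = \frac{14}{45} \left(- \frac{46574}{103}\right) = - \frac{652036}{4635}$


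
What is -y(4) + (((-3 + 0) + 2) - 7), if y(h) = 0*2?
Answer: -8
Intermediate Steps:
y(h) = 0
-y(4) + (((-3 + 0) + 2) - 7) = -1*0 + (((-3 + 0) + 2) - 7) = 0 + ((-3 + 2) - 7) = 0 + (-1 - 7) = 0 - 8 = -8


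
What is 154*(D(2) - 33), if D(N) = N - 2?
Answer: -5082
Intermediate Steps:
D(N) = -2 + N
154*(D(2) - 33) = 154*((-2 + 2) - 33) = 154*(0 - 33) = 154*(-33) = -5082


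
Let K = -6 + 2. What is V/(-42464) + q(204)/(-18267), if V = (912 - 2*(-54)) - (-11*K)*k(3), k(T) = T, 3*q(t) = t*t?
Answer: -25220071/32320412 ≈ -0.78031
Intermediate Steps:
q(t) = t²/3 (q(t) = (t*t)/3 = t²/3)
K = -4
V = 888 (V = (912 - 2*(-54)) - (-11*(-4))*3 = (912 - 1*(-108)) - 44*3 = (912 + 108) - 1*132 = 1020 - 132 = 888)
V/(-42464) + q(204)/(-18267) = 888/(-42464) + ((⅓)*204²)/(-18267) = 888*(-1/42464) + ((⅓)*41616)*(-1/18267) = -111/5308 + 13872*(-1/18267) = -111/5308 - 4624/6089 = -25220071/32320412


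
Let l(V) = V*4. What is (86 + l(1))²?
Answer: 8100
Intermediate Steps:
l(V) = 4*V
(86 + l(1))² = (86 + 4*1)² = (86 + 4)² = 90² = 8100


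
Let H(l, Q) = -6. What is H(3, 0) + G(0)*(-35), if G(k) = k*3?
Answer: -6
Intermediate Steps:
G(k) = 3*k
H(3, 0) + G(0)*(-35) = -6 + (3*0)*(-35) = -6 + 0*(-35) = -6 + 0 = -6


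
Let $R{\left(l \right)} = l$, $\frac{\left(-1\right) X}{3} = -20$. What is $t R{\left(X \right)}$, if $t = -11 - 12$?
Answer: $-1380$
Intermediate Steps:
$X = 60$ ($X = \left(-3\right) \left(-20\right) = 60$)
$t = -23$
$t R{\left(X \right)} = \left(-23\right) 60 = -1380$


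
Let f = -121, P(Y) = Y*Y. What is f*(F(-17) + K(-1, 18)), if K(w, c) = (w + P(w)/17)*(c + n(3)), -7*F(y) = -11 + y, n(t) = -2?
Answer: 22748/17 ≈ 1338.1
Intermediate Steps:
P(Y) = Y²
F(y) = 11/7 - y/7 (F(y) = -(-11 + y)/7 = 11/7 - y/7)
K(w, c) = (-2 + c)*(w + w²/17) (K(w, c) = (w + w²/17)*(c - 2) = (w + w²*(1/17))*(-2 + c) = (w + w²/17)*(-2 + c) = (-2 + c)*(w + w²/17))
f*(F(-17) + K(-1, 18)) = -121*((11/7 - ⅐*(-17)) + (1/17)*(-1)*(-34 - 2*(-1) + 17*18 + 18*(-1))) = -121*((11/7 + 17/7) + (1/17)*(-1)*(-34 + 2 + 306 - 18)) = -121*(4 + (1/17)*(-1)*256) = -121*(4 - 256/17) = -121*(-188/17) = 22748/17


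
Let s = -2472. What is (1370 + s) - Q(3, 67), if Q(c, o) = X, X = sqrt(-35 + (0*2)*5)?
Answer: -1102 - I*sqrt(35) ≈ -1102.0 - 5.9161*I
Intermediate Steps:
X = I*sqrt(35) (X = sqrt(-35 + 0*5) = sqrt(-35 + 0) = sqrt(-35) = I*sqrt(35) ≈ 5.9161*I)
Q(c, o) = I*sqrt(35)
(1370 + s) - Q(3, 67) = (1370 - 2472) - I*sqrt(35) = -1102 - I*sqrt(35)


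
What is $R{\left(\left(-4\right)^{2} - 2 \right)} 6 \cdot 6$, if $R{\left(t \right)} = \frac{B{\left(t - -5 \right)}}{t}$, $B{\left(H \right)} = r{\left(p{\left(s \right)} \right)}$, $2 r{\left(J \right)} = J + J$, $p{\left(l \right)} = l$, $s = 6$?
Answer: $\frac{108}{7} \approx 15.429$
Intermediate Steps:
$r{\left(J \right)} = J$ ($r{\left(J \right)} = \frac{J + J}{2} = \frac{2 J}{2} = J$)
$B{\left(H \right)} = 6$
$R{\left(t \right)} = \frac{6}{t}$
$R{\left(\left(-4\right)^{2} - 2 \right)} 6 \cdot 6 = \frac{6}{\left(-4\right)^{2} - 2} \cdot 6 \cdot 6 = \frac{6}{16 - 2} \cdot 6 \cdot 6 = \frac{6}{14} \cdot 6 \cdot 6 = 6 \cdot \frac{1}{14} \cdot 6 \cdot 6 = \frac{3}{7} \cdot 6 \cdot 6 = \frac{18}{7} \cdot 6 = \frac{108}{7}$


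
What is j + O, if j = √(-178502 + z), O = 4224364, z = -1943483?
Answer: 4224364 + I*√2121985 ≈ 4.2244e+6 + 1456.7*I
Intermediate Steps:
j = I*√2121985 (j = √(-178502 - 1943483) = √(-2121985) = I*√2121985 ≈ 1456.7*I)
j + O = I*√2121985 + 4224364 = 4224364 + I*√2121985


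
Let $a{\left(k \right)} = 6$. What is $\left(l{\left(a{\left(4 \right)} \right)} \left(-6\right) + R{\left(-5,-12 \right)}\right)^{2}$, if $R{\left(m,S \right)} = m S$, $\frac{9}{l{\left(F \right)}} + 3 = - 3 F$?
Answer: $\frac{191844}{49} \approx 3915.2$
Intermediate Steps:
$l{\left(F \right)} = \frac{9}{-3 - 3 F}$
$R{\left(m,S \right)} = S m$
$\left(l{\left(a{\left(4 \right)} \right)} \left(-6\right) + R{\left(-5,-12 \right)}\right)^{2} = \left(- \frac{3}{1 + 6} \left(-6\right) - -60\right)^{2} = \left(- \frac{3}{7} \left(-6\right) + 60\right)^{2} = \left(\left(-3\right) \frac{1}{7} \left(-6\right) + 60\right)^{2} = \left(\left(- \frac{3}{7}\right) \left(-6\right) + 60\right)^{2} = \left(\frac{18}{7} + 60\right)^{2} = \left(\frac{438}{7}\right)^{2} = \frac{191844}{49}$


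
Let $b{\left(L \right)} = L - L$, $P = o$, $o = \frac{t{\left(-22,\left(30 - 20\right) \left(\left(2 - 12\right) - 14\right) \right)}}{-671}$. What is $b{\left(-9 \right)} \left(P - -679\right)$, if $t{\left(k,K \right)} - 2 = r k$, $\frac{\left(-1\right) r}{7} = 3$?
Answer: $0$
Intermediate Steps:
$r = -21$ ($r = \left(-7\right) 3 = -21$)
$t{\left(k,K \right)} = 2 - 21 k$
$o = - \frac{464}{671}$ ($o = \frac{2 - -462}{-671} = \left(2 + 462\right) \left(- \frac{1}{671}\right) = 464 \left(- \frac{1}{671}\right) = - \frac{464}{671} \approx -0.69151$)
$P = - \frac{464}{671} \approx -0.69151$
$b{\left(L \right)} = 0$
$b{\left(-9 \right)} \left(P - -679\right) = 0 \left(- \frac{464}{671} - -679\right) = 0 \left(- \frac{464}{671} + 679\right) = 0 \cdot \frac{455145}{671} = 0$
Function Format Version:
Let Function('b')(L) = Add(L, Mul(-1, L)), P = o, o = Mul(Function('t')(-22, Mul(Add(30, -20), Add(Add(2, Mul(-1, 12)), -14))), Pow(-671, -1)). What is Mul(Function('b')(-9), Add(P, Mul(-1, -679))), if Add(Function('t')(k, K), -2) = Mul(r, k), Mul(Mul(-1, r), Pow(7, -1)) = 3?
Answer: 0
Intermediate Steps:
r = -21 (r = Mul(-7, 3) = -21)
Function('t')(k, K) = Add(2, Mul(-21, k))
o = Rational(-464, 671) (o = Mul(Add(2, Mul(-21, -22)), Pow(-671, -1)) = Mul(Add(2, 462), Rational(-1, 671)) = Mul(464, Rational(-1, 671)) = Rational(-464, 671) ≈ -0.69151)
P = Rational(-464, 671) ≈ -0.69151
Function('b')(L) = 0
Mul(Function('b')(-9), Add(P, Mul(-1, -679))) = Mul(0, Add(Rational(-464, 671), Mul(-1, -679))) = Mul(0, Add(Rational(-464, 671), 679)) = Mul(0, Rational(455145, 671)) = 0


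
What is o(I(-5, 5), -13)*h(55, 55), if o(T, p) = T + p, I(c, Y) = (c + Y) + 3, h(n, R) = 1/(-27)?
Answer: 10/27 ≈ 0.37037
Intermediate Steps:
h(n, R) = -1/27
I(c, Y) = 3 + Y + c (I(c, Y) = (Y + c) + 3 = 3 + Y + c)
o(I(-5, 5), -13)*h(55, 55) = ((3 + 5 - 5) - 13)*(-1/27) = (3 - 13)*(-1/27) = -10*(-1/27) = 10/27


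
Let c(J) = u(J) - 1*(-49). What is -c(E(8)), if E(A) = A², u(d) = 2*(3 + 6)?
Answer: -67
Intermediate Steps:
u(d) = 18 (u(d) = 2*9 = 18)
c(J) = 67 (c(J) = 18 - 1*(-49) = 18 + 49 = 67)
-c(E(8)) = -1*67 = -67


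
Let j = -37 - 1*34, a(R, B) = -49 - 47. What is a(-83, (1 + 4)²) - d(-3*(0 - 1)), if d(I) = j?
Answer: -25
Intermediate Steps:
a(R, B) = -96
j = -71 (j = -37 - 34 = -71)
d(I) = -71
a(-83, (1 + 4)²) - d(-3*(0 - 1)) = -96 - 1*(-71) = -96 + 71 = -25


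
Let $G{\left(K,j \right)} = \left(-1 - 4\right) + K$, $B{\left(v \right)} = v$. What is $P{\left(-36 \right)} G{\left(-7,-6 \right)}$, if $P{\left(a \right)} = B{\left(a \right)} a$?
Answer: $-15552$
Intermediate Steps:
$G{\left(K,j \right)} = -5 + K$
$P{\left(a \right)} = a^{2}$ ($P{\left(a \right)} = a a = a^{2}$)
$P{\left(-36 \right)} G{\left(-7,-6 \right)} = \left(-36\right)^{2} \left(-5 - 7\right) = 1296 \left(-12\right) = -15552$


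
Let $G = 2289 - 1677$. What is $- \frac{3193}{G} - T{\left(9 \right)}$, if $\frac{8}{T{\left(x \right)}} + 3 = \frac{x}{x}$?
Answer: $- \frac{745}{612} \approx -1.2173$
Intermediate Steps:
$T{\left(x \right)} = -4$ ($T{\left(x \right)} = \frac{8}{-3 + \frac{x}{x}} = \frac{8}{-3 + 1} = \frac{8}{-2} = 8 \left(- \frac{1}{2}\right) = -4$)
$G = 612$
$- \frac{3193}{G} - T{\left(9 \right)} = - \frac{3193}{612} - -4 = \left(-3193\right) \frac{1}{612} + 4 = - \frac{3193}{612} + 4 = - \frac{745}{612}$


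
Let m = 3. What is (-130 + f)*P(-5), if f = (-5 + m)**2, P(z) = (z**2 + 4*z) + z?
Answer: 0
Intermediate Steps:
P(z) = z**2 + 5*z
f = 4 (f = (-5 + 3)**2 = (-2)**2 = 4)
(-130 + f)*P(-5) = (-130 + 4)*(-5*(5 - 5)) = -(-630)*0 = -126*0 = 0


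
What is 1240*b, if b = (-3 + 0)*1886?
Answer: -7015920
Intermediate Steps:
b = -5658 (b = -3*1886 = -5658)
1240*b = 1240*(-5658) = -7015920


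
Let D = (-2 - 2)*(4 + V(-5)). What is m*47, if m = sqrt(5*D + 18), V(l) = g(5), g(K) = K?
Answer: 423*I*sqrt(2) ≈ 598.21*I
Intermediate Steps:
V(l) = 5
D = -36 (D = (-2 - 2)*(4 + 5) = -4*9 = -36)
m = 9*I*sqrt(2) (m = sqrt(5*(-36) + 18) = sqrt(-180 + 18) = sqrt(-162) = 9*I*sqrt(2) ≈ 12.728*I)
m*47 = (9*I*sqrt(2))*47 = 423*I*sqrt(2)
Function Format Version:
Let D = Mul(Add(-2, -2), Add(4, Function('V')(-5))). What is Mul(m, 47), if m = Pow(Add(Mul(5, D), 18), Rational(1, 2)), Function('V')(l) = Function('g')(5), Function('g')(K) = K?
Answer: Mul(423, I, Pow(2, Rational(1, 2))) ≈ Mul(598.21, I)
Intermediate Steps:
Function('V')(l) = 5
D = -36 (D = Mul(Add(-2, -2), Add(4, 5)) = Mul(-4, 9) = -36)
m = Mul(9, I, Pow(2, Rational(1, 2))) (m = Pow(Add(Mul(5, -36), 18), Rational(1, 2)) = Pow(Add(-180, 18), Rational(1, 2)) = Pow(-162, Rational(1, 2)) = Mul(9, I, Pow(2, Rational(1, 2))) ≈ Mul(12.728, I))
Mul(m, 47) = Mul(Mul(9, I, Pow(2, Rational(1, 2))), 47) = Mul(423, I, Pow(2, Rational(1, 2)))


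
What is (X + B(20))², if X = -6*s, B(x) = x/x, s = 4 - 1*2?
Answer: 121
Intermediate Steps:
s = 2 (s = 4 - 2 = 2)
B(x) = 1
X = -12 (X = -6*2 = -12)
(X + B(20))² = (-12 + 1)² = (-11)² = 121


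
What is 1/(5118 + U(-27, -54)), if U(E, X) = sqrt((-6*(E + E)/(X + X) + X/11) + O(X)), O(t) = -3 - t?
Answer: 9383/48022115 - sqrt(5214)/288132690 ≈ 0.00019514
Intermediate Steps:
U(E, X) = sqrt(-3 - 10*X/11 - 6*E/X) (U(E, X) = sqrt((-6*(E + E)/(X + X) + X/11) + (-3 - X)) = sqrt((-6*E/X + X*(1/11)) + (-3 - X)) = sqrt((-6*E/X + X/11) + (-3 - X)) = sqrt((X/11 - 6*E/X) + (-3 - X)) = sqrt(-3 - 10*X/11 - 6*E/X))
1/(5118 + U(-27, -54)) = 1/(5118 + sqrt(-363 - 110*(-54) - 726*(-27)/(-54))/11) = 1/(5118 + sqrt(-363 + 5940 - 726*(-27)*(-1/54))/11) = 1/(5118 + sqrt(-363 + 5940 - 363)/11) = 1/(5118 + sqrt(5214)/11)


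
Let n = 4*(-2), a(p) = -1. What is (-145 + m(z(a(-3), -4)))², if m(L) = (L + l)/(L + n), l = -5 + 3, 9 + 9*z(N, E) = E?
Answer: 151142436/7225 ≈ 20919.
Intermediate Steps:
z(N, E) = -1 + E/9
l = -2
n = -8
m(L) = (-2 + L)/(-8 + L) (m(L) = (L - 2)/(L - 8) = (-2 + L)/(-8 + L))
(-145 + m(z(a(-3), -4)))² = (-145 + (-2 + (-1 + (⅑)*(-4)))/(-8 + (-1 + (⅑)*(-4))))² = (-145 + (-2 + (-1 - 4/9))/(-8 + (-1 - 4/9)))² = (-145 + (-2 - 13/9)/(-8 - 13/9))² = (-145 - 31/9/(-85/9))² = (-145 - 9/85*(-31/9))² = (-145 + 31/85)² = (-12294/85)² = 151142436/7225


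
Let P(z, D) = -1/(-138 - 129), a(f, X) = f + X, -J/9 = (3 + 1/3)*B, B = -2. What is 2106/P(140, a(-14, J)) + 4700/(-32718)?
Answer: 9198696068/16359 ≈ 5.6230e+5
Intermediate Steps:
J = 60 (J = -9*(3 + 1/3)*(-2) = -9*(3 + 1*(⅓))*(-2) = -9*(3 + ⅓)*(-2) = -30*(-2) = -9*(-20/3) = 60)
a(f, X) = X + f
P(z, D) = 1/267 (P(z, D) = -1/(-267) = -1*(-1/267) = 1/267)
2106/P(140, a(-14, J)) + 4700/(-32718) = 2106/(1/267) + 4700/(-32718) = 2106*267 + 4700*(-1/32718) = 562302 - 2350/16359 = 9198696068/16359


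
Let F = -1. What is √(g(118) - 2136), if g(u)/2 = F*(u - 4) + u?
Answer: 4*I*√133 ≈ 46.13*I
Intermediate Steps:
g(u) = 8 (g(u) = 2*(-(u - 4) + u) = 2*(-(-4 + u) + u) = 2*((4 - u) + u) = 2*4 = 8)
√(g(118) - 2136) = √(8 - 2136) = √(-2128) = 4*I*√133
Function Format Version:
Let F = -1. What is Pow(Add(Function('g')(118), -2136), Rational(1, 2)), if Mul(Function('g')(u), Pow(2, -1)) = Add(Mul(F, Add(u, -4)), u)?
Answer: Mul(4, I, Pow(133, Rational(1, 2))) ≈ Mul(46.130, I)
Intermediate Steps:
Function('g')(u) = 8 (Function('g')(u) = Mul(2, Add(Mul(-1, Add(u, -4)), u)) = Mul(2, Add(Mul(-1, Add(-4, u)), u)) = Mul(2, Add(Add(4, Mul(-1, u)), u)) = Mul(2, 4) = 8)
Pow(Add(Function('g')(118), -2136), Rational(1, 2)) = Pow(Add(8, -2136), Rational(1, 2)) = Pow(-2128, Rational(1, 2)) = Mul(4, I, Pow(133, Rational(1, 2)))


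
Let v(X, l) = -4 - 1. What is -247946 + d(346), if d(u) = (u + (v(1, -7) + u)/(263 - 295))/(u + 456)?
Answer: -6363275413/25664 ≈ -2.4795e+5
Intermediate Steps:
v(X, l) = -5
d(u) = (5/32 + 31*u/32)/(456 + u) (d(u) = (u + (-5 + u)/(263 - 295))/(u + 456) = (u + (-5 + u)/(-32))/(456 + u) = (u + (-5 + u)*(-1/32))/(456 + u) = (u + (5/32 - u/32))/(456 + u) = (5/32 + 31*u/32)/(456 + u))
-247946 + d(346) = -247946 + (5 + 31*346)/(32*(456 + 346)) = -247946 + (1/32)*(5 + 10726)/802 = -247946 + (1/32)*(1/802)*10731 = -247946 + 10731/25664 = -6363275413/25664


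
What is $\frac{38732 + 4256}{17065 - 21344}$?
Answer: $- \frac{3908}{389} \approx -10.046$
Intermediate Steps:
$\frac{38732 + 4256}{17065 - 21344} = \frac{42988}{-4279} = 42988 \left(- \frac{1}{4279}\right) = - \frac{3908}{389}$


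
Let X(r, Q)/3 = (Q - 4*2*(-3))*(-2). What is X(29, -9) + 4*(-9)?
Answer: -126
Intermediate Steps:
X(r, Q) = -144 - 6*Q (X(r, Q) = 3*((Q - 4*2*(-3))*(-2)) = 3*((Q - 8*(-3))*(-2)) = 3*((Q + 24)*(-2)) = 3*((24 + Q)*(-2)) = 3*(-48 - 2*Q) = -144 - 6*Q)
X(29, -9) + 4*(-9) = (-144 - 6*(-9)) + 4*(-9) = (-144 + 54) - 36 = -90 - 36 = -126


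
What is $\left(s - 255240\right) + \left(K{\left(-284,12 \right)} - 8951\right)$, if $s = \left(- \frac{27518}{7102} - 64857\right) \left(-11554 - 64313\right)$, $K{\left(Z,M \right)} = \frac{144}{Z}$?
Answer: $\frac{1240570403427115}{252121} \approx 4.9205 \cdot 10^{9}$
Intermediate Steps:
$s = \frac{17473760727522}{3551}$ ($s = \left(\left(-27518\right) \frac{1}{7102} - 64857\right) \left(-75867\right) = \left(- \frac{13759}{3551} - 64857\right) \left(-75867\right) = \left(- \frac{230320966}{3551}\right) \left(-75867\right) = \frac{17473760727522}{3551} \approx 4.9208 \cdot 10^{9}$)
$\left(s - 255240\right) + \left(K{\left(-284,12 \right)} - 8951\right) = \left(\frac{17473760727522}{3551} - 255240\right) + \left(\frac{144}{-284} - 8951\right) = \frac{17472854370282}{3551} + \left(144 \left(- \frac{1}{284}\right) - 8951\right) = \frac{17472854370282}{3551} - \frac{635557}{71} = \frac{1240570403427115}{252121}$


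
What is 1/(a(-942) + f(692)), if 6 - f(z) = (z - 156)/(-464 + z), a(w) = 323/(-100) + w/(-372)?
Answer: 176700/521509 ≈ 0.33882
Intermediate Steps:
a(w) = -323/100 - w/372 (a(w) = 323*(-1/100) + w*(-1/372) = -323/100 - w/372)
f(z) = 6 - (-156 + z)/(-464 + z) (f(z) = 6 - (z - 156)/(-464 + z) = 6 - (-156 + z)/(-464 + z))
1/(a(-942) + f(692)) = 1/((-323/100 - 1/372*(-942)) + (-2628 + 5*692)/(-464 + 692)) = 1/((-323/100 + 157/62) + (-2628 + 3460)/228) = 1/(-2163/3100 + (1/228)*832) = 1/(-2163/3100 + 208/57) = 1/(521509/176700) = 176700/521509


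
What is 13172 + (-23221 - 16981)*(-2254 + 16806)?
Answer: -585006332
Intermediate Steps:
13172 + (-23221 - 16981)*(-2254 + 16806) = 13172 - 40202*14552 = 13172 - 585019504 = -585006332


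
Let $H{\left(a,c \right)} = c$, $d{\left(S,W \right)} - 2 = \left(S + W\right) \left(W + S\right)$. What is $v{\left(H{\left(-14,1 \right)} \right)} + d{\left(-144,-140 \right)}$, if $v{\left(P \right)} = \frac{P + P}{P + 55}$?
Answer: $\frac{2258425}{28} \approx 80658.0$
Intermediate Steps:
$d{\left(S,W \right)} = 2 + \left(S + W\right)^{2}$ ($d{\left(S,W \right)} = 2 + \left(S + W\right) \left(W + S\right) = 2 + \left(S + W\right) \left(S + W\right) = 2 + \left(S + W\right)^{2}$)
$v{\left(P \right)} = \frac{2 P}{55 + P}$
$v{\left(H{\left(-14,1 \right)} \right)} + d{\left(-144,-140 \right)} = 2 \cdot 1 \frac{1}{55 + 1} + \left(2 + \left(-144 - 140\right)^{2}\right) = 2 \cdot 1 \cdot \frac{1}{56} + \left(2 + \left(-284\right)^{2}\right) = 2 \cdot 1 \cdot \frac{1}{56} + \left(2 + 80656\right) = \frac{1}{28} + 80658 = \frac{2258425}{28}$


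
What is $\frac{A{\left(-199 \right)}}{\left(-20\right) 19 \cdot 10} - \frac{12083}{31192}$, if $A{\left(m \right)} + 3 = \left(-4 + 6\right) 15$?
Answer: $- \frac{2922349}{7408100} \approx -0.39448$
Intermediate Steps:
$A{\left(m \right)} = 27$ ($A{\left(m \right)} = -3 + \left(-4 + 6\right) 15 = -3 + 2 \cdot 15 = -3 + 30 = 27$)
$\frac{A{\left(-199 \right)}}{\left(-20\right) 19 \cdot 10} - \frac{12083}{31192} = \frac{27}{\left(-20\right) 19 \cdot 10} - \frac{12083}{31192} = \frac{27}{\left(-380\right) 10} - \frac{12083}{31192} = \frac{27}{-3800} - \frac{12083}{31192} = 27 \left(- \frac{1}{3800}\right) - \frac{12083}{31192} = - \frac{27}{3800} - \frac{12083}{31192} = - \frac{2922349}{7408100}$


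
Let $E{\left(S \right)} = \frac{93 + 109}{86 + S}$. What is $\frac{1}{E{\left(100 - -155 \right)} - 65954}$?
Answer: $- \frac{341}{22490112} \approx -1.5162 \cdot 10^{-5}$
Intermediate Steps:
$E{\left(S \right)} = \frac{202}{86 + S}$
$\frac{1}{E{\left(100 - -155 \right)} - 65954} = \frac{1}{\frac{202}{86 + \left(100 - -155\right)} - 65954} = \frac{1}{\frac{202}{86 + \left(100 + 155\right)} - 65954} = \frac{1}{\frac{202}{86 + 255} - 65954} = \frac{1}{\frac{202}{341} - 65954} = \frac{1}{- \frac{22490112}{341}} = - \frac{341}{22490112}$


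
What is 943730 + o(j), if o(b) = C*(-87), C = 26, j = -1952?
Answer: 941468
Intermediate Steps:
o(b) = -2262 (o(b) = 26*(-87) = -2262)
943730 + o(j) = 943730 - 2262 = 941468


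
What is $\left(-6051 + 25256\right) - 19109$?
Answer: $96$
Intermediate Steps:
$\left(-6051 + 25256\right) - 19109 = 19205 - 19109 = 96$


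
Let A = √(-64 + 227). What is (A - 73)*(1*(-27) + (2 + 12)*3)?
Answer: -1095 + 15*√163 ≈ -903.49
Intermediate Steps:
A = √163 ≈ 12.767
(A - 73)*(1*(-27) + (2 + 12)*3) = (√163 - 73)*(1*(-27) + (2 + 12)*3) = (-73 + √163)*(-27 + 14*3) = (-73 + √163)*(-27 + 42) = (-73 + √163)*15 = -1095 + 15*√163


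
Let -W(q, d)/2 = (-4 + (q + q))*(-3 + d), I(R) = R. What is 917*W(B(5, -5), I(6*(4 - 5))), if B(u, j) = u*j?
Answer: -891324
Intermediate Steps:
B(u, j) = j*u
W(q, d) = -2*(-4 + 2*q)*(-3 + d) (W(q, d) = -2*(-4 + (q + q))*(-3 + d) = -2*(-4 + 2*q)*(-3 + d))
917*W(B(5, -5), I(6*(4 - 5))) = 917*(-24 + 8*(6*(4 - 5)) + 12*(-5*5) - 4*6*(4 - 5)*(-5*5)) = 917*(-24 + 8*(6*(-1)) + 12*(-25) - 4*6*(-1)*(-25)) = 917*(-24 + 8*(-6) - 300 - 4*(-6)*(-25)) = 917*(-24 - 48 - 300 - 600) = 917*(-972) = -891324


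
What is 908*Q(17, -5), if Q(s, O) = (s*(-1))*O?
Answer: 77180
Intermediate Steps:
Q(s, O) = -O*s (Q(s, O) = (-s)*O = -O*s)
908*Q(17, -5) = 908*(-1*(-5)*17) = 908*85 = 77180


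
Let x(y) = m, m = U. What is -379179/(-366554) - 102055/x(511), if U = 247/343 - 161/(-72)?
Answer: -923816793813867/26761007878 ≈ -34521.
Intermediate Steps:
U = 73007/24696 (U = 247*(1/343) - 161*(-1/72) = 247/343 + 161/72 = 73007/24696 ≈ 2.9562)
m = 73007/24696 ≈ 2.9562
x(y) = 73007/24696
-379179/(-366554) - 102055/x(511) = -379179/(-366554) - 102055/73007/24696 = -379179*(-1/366554) - 102055*24696/73007 = 379179/366554 - 2520350280/73007 = -923816793813867/26761007878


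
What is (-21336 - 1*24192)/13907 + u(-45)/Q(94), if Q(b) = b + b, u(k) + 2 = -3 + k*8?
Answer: -13635319/2614516 ≈ -5.2152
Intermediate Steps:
u(k) = -5 + 8*k (u(k) = -2 + (-3 + k*8) = -2 + (-3 + 8*k) = -5 + 8*k)
Q(b) = 2*b
(-21336 - 1*24192)/13907 + u(-45)/Q(94) = (-21336 - 1*24192)/13907 + (-5 + 8*(-45))/((2*94)) = (-21336 - 24192)*(1/13907) + (-5 - 360)/188 = -45528*1/13907 - 365*1/188 = -45528/13907 - 365/188 = -13635319/2614516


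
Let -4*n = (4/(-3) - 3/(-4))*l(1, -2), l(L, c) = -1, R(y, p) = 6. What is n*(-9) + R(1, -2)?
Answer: 117/16 ≈ 7.3125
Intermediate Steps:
n = -7/48 (n = -(4/(-3) - 3/(-4))*(-1)/4 = -(4*(-1/3) - 3*(-1/4))*(-1)/4 = -(-4/3 + 3/4)*(-1)/4 = -(-7)*(-1)/48 = -1/4*7/12 = -7/48 ≈ -0.14583)
n*(-9) + R(1, -2) = -7/48*(-9) + 6 = 21/16 + 6 = 117/16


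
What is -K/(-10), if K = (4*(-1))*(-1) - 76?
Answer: -36/5 ≈ -7.2000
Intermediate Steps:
K = -72 (K = -4*(-1) - 76 = 4 - 76 = -72)
-K/(-10) = -(-72)/(-10) = -(-1)*(-72)/10 = -1*36/5 = -36/5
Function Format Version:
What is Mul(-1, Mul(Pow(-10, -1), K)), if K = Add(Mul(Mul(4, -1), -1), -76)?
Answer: Rational(-36, 5) ≈ -7.2000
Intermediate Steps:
K = -72 (K = Add(Mul(-4, -1), -76) = Add(4, -76) = -72)
Mul(-1, Mul(Pow(-10, -1), K)) = Mul(-1, Mul(Pow(-10, -1), -72)) = Mul(-1, Mul(Rational(-1, 10), -72)) = Mul(-1, Rational(36, 5)) = Rational(-36, 5)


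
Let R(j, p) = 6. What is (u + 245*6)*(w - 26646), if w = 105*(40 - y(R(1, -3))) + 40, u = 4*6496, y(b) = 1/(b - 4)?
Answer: -616575659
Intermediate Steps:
y(b) = 1/(-4 + b)
u = 25984
w = 8375/2 (w = 105*(40 - 1/(-4 + 6)) + 40 = 105*(40 - 1/2) + 40 = 105*(40 - 1*½) + 40 = 105*(40 - ½) + 40 = 105*(79/2) + 40 = 8295/2 + 40 = 8375/2 ≈ 4187.5)
(u + 245*6)*(w - 26646) = (25984 + 245*6)*(8375/2 - 26646) = (25984 + 1470)*(-44917/2) = 27454*(-44917/2) = -616575659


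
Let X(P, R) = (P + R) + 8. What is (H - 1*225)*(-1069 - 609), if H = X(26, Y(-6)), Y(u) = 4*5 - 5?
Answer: 295328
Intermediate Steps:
Y(u) = 15 (Y(u) = 20 - 5 = 15)
X(P, R) = 8 + P + R
H = 49 (H = 8 + 26 + 15 = 49)
(H - 1*225)*(-1069 - 609) = (49 - 1*225)*(-1069 - 609) = (49 - 225)*(-1678) = -176*(-1678) = 295328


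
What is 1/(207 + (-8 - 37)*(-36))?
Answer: 1/1827 ≈ 0.00054735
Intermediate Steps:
1/(207 + (-8 - 37)*(-36)) = 1/(207 - 45*(-36)) = 1/(207 + 1620) = 1/1827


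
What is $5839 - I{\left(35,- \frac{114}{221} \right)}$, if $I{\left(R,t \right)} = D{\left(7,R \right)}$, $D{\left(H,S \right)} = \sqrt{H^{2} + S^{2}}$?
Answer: $5839 - 7 \sqrt{26} \approx 5803.3$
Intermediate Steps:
$I{\left(R,t \right)} = \sqrt{49 + R^{2}}$ ($I{\left(R,t \right)} = \sqrt{7^{2} + R^{2}} = \sqrt{49 + R^{2}}$)
$5839 - I{\left(35,- \frac{114}{221} \right)} = 5839 - \sqrt{49 + 35^{2}} = 5839 - \sqrt{49 + 1225} = 5839 - \sqrt{1274} = 5839 - 7 \sqrt{26}$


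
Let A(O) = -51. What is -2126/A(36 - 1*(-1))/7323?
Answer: 2126/373473 ≈ 0.0056925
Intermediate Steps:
-2126/A(36 - 1*(-1))/7323 = -2126/(-51)/7323 = -2126*(-1/51)*(1/7323) = (2126/51)*(1/7323) = 2126/373473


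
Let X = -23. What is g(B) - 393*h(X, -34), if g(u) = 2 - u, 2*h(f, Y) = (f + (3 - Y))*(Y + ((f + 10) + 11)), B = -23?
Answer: 99061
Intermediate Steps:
h(f, Y) = (3 + f - Y)*(21 + Y + f)/2 (h(f, Y) = ((f + (3 - Y))*(Y + ((f + 10) + 11)))/2 = ((3 + f - Y)*(Y + ((10 + f) + 11)))/2 = ((3 + f - Y)*(Y + (21 + f)))/2 = ((3 + f - Y)*(21 + Y + f))/2 = (3 + f - Y)*(21 + Y + f)/2)
g(B) - 393*h(X, -34) = (2 - 1*(-23)) - 393*(63/2 + (½)*(-23)² - 9*(-34) + 12*(-23) - ½*(-34)²) = (2 + 23) - 393*(63/2 + (½)*529 + 306 - 276 - ½*1156) = 25 - 393*(63/2 + 529/2 + 306 - 276 - 578) = 25 - 393*(-252) = 25 + 99036 = 99061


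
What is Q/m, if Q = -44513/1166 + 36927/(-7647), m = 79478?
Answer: -127815931/236219266052 ≈ -0.00054109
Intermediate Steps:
Q = -127815931/2972134 (Q = -44513*1/1166 + 36927*(-1/7647) = -44513/1166 - 12309/2549 = -127815931/2972134 ≈ -43.005)
Q/m = -127815931/2972134/79478 = -127815931/2972134*1/79478 = -127815931/236219266052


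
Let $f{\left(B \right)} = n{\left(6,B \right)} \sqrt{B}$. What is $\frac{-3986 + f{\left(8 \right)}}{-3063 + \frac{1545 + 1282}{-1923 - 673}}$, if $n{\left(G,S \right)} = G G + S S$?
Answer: $\frac{940696}{723125} - \frac{1888 \sqrt{2}}{28925} \approx 1.2086$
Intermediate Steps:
$n{\left(G,S \right)} = G^{2} + S^{2}$
$f{\left(B \right)} = \sqrt{B} \left(36 + B^{2}\right)$ ($f{\left(B \right)} = \left(6^{2} + B^{2}\right) \sqrt{B} = \left(36 + B^{2}\right) \sqrt{B} = \sqrt{B} \left(36 + B^{2}\right)$)
$\frac{-3986 + f{\left(8 \right)}}{-3063 + \frac{1545 + 1282}{-1923 - 673}} = \frac{-3986 + \sqrt{8} \left(36 + 8^{2}\right)}{-3063 + \frac{1545 + 1282}{-1923 - 673}} = \frac{-3986 + 2 \sqrt{2} \left(36 + 64\right)}{-3063 + \frac{2827}{-2596}} = \frac{-3986 + 2 \sqrt{2} \cdot 100}{-3063 + 2827 \left(- \frac{1}{2596}\right)} = \frac{-3986 + 200 \sqrt{2}}{-3063 - \frac{257}{236}} = \frac{-3986 + 200 \sqrt{2}}{- \frac{723125}{236}} = \left(-3986 + 200 \sqrt{2}\right) \left(- \frac{236}{723125}\right) = \frac{940696}{723125} - \frac{1888 \sqrt{2}}{28925}$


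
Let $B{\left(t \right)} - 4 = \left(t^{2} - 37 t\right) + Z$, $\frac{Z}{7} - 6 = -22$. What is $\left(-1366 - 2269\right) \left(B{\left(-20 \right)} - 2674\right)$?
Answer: $5968670$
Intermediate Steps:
$Z = -112$ ($Z = 42 + 7 \left(-22\right) = 42 - 154 = -112$)
$B{\left(t \right)} = -108 + t^{2} - 37 t$ ($B{\left(t \right)} = 4 - \left(112 - t^{2} + 37 t\right) = -108 + t^{2} - 37 t$)
$\left(-1366 - 2269\right) \left(B{\left(-20 \right)} - 2674\right) = \left(-1366 - 2269\right) \left(\left(-108 + \left(-20\right)^{2} - -740\right) - 2674\right) = - 3635 \left(\left(-108 + 400 + 740\right) - 2674\right) = - 3635 \left(1032 - 2674\right) = \left(-3635\right) \left(-1642\right) = 5968670$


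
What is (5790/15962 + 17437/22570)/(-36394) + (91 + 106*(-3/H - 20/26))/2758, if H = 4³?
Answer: 429212770604743/268626109188956480 ≈ 0.0015978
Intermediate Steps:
H = 64
(5790/15962 + 17437/22570)/(-36394) + (91 + 106*(-3/H - 20/26))/2758 = (5790/15962 + 17437/22570)/(-36394) + (91 + 106*(-3/64 - 20/26))/2758 = (5790*(1/15962) + 17437*(1/22570))*(-1/36394) + (91 + 106*(-3*1/64 - 20*1/26))*(1/2758) = (2895/7981 + 17437/22570)*(-1/36394) + (91 + 106*(-3/64 - 10/13))*(1/2758) = (204504847/180131170)*(-1/36394) + (91 + 106*(-679/832))*(1/2758) = -204504847/6555693800980 + (91 - 35987/416)*(1/2758) = -204504847/6555693800980 + (1869/416)*(1/2758) = -204504847/6555693800980 + 267/163904 = 429212770604743/268626109188956480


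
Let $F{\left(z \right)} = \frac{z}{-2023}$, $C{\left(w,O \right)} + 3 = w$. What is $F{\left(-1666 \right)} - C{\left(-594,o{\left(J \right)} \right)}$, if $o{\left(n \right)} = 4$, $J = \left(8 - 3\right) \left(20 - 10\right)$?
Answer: $\frac{10163}{17} \approx 597.82$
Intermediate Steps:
$J = 50$ ($J = 5 \cdot 10 = 50$)
$C{\left(w,O \right)} = -3 + w$
$F{\left(z \right)} = - \frac{z}{2023}$ ($F{\left(z \right)} = z \left(- \frac{1}{2023}\right) = - \frac{z}{2023}$)
$F{\left(-1666 \right)} - C{\left(-594,o{\left(J \right)} \right)} = \left(- \frac{1}{2023}\right) \left(-1666\right) - \left(-3 - 594\right) = \frac{14}{17} - -597 = \frac{14}{17} + 597 = \frac{10163}{17}$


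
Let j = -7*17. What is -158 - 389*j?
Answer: 46133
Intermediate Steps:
j = -119
-158 - 389*j = -158 - 389*(-119) = -158 + 46291 = 46133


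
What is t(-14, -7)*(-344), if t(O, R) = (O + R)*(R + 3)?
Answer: -28896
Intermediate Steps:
t(O, R) = (3 + R)*(O + R) (t(O, R) = (O + R)*(3 + R) = (3 + R)*(O + R))
t(-14, -7)*(-344) = ((-7)² + 3*(-14) + 3*(-7) - 14*(-7))*(-344) = (49 - 42 - 21 + 98)*(-344) = 84*(-344) = -28896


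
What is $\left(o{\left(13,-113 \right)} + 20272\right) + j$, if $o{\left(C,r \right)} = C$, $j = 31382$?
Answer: $51667$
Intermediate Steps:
$\left(o{\left(13,-113 \right)} + 20272\right) + j = \left(13 + 20272\right) + 31382 = 20285 + 31382 = 51667$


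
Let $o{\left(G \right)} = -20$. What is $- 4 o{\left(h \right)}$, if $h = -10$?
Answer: $80$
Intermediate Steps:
$- 4 o{\left(h \right)} = \left(-4\right) \left(-20\right) = 80$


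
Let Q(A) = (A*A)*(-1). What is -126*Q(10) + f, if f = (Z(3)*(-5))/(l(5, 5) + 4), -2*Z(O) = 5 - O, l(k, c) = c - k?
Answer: 50405/4 ≈ 12601.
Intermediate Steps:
Q(A) = -A**2 (Q(A) = A**2*(-1) = -A**2)
Z(O) = -5/2 + O/2 (Z(O) = -(5 - O)/2 = -5/2 + O/2)
f = 5/4 (f = ((-5/2 + (1/2)*3)*(-5))/((5 - 1*5) + 4) = ((-5/2 + 3/2)*(-5))/((5 - 5) + 4) = (-1*(-5))/(0 + 4) = 5/4 ≈ 1.2500)
-126*Q(10) + f = -(-126)*10**2 + 5/4 = -(-126)*100 + 5/4 = -126*(-100) + 5/4 = 12600 + 5/4 = 50405/4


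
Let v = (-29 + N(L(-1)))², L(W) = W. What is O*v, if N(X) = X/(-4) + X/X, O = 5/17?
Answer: 61605/272 ≈ 226.49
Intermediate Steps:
O = 5/17 (O = 5*(1/17) = 5/17 ≈ 0.29412)
N(X) = 1 - X/4 (N(X) = X*(-¼) + 1 = -X/4 + 1 = 1 - X/4)
v = 12321/16 (v = (-29 + (1 - ¼*(-1)))² = (-29 + (1 + ¼))² = (-29 + 5/4)² = (-111/4)² = 12321/16 ≈ 770.06)
O*v = (5/17)*(12321/16) = 61605/272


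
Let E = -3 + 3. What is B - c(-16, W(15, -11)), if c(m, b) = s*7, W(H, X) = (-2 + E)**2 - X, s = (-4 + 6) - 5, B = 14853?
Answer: 14874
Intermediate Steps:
E = 0
s = -3 (s = 2 - 5 = -3)
W(H, X) = 4 - X (W(H, X) = (-2 + 0)**2 - X = (-2)**2 - X = 4 - X)
c(m, b) = -21 (c(m, b) = -3*7 = -21)
B - c(-16, W(15, -11)) = 14853 - 1*(-21) = 14853 + 21 = 14874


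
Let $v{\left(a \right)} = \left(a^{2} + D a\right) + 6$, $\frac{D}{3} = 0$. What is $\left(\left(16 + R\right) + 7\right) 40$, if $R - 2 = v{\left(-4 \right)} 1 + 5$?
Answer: $2080$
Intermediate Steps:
$D = 0$ ($D = 3 \cdot 0 = 0$)
$v{\left(a \right)} = 6 + a^{2}$ ($v{\left(a \right)} = \left(a^{2} + 0 a\right) + 6 = \left(a^{2} + 0\right) + 6 = a^{2} + 6 = 6 + a^{2}$)
$R = 29$ ($R = 2 + \left(\left(6 + \left(-4\right)^{2}\right) 1 + 5\right) = 2 + \left(\left(6 + 16\right) 1 + 5\right) = 2 + \left(22 \cdot 1 + 5\right) = 2 + \left(22 + 5\right) = 2 + 27 = 29$)
$\left(\left(16 + R\right) + 7\right) 40 = \left(\left(16 + 29\right) + 7\right) 40 = \left(45 + 7\right) 40 = 52 \cdot 40 = 2080$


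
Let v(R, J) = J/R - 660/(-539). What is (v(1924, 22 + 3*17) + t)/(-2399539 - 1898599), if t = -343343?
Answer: 32368885651/405211258088 ≈ 0.079882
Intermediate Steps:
v(R, J) = 60/49 + J/R (v(R, J) = J/R - 660*(-1/539) = J/R + 60/49 = 60/49 + J/R)
(v(1924, 22 + 3*17) + t)/(-2399539 - 1898599) = ((60/49 + (22 + 3*17)/1924) - 343343)/(-2399539 - 1898599) = ((60/49 + (22 + 51)*(1/1924)) - 343343)/(-4298138) = ((60/49 + 73*(1/1924)) - 343343)*(-1/4298138) = ((60/49 + 73/1924) - 343343)*(-1/4298138) = (119017/94276 - 343343)*(-1/4298138) = -32368885651/94276*(-1/4298138) = 32368885651/405211258088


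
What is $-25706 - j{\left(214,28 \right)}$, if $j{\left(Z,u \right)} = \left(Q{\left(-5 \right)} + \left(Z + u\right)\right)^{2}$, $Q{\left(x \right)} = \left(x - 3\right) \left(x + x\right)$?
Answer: $-129390$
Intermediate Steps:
$Q{\left(x \right)} = 2 x \left(-3 + x\right)$ ($Q{\left(x \right)} = \left(-3 + x\right) 2 x = 2 x \left(-3 + x\right)$)
$j{\left(Z,u \right)} = \left(80 + Z + u\right)^{2}$ ($j{\left(Z,u \right)} = \left(2 \left(-5\right) \left(-3 - 5\right) + \left(Z + u\right)\right)^{2} = \left(2 \left(-5\right) \left(-8\right) + \left(Z + u\right)\right)^{2} = \left(80 + \left(Z + u\right)\right)^{2} = \left(80 + Z + u\right)^{2}$)
$-25706 - j{\left(214,28 \right)} = -25706 - \left(80 + 214 + 28\right)^{2} = -25706 - 322^{2} = -25706 - 103684 = -129390$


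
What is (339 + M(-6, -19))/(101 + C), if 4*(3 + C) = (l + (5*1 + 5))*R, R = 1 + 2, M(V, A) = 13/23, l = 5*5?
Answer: 440/161 ≈ 2.7329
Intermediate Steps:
l = 25
M(V, A) = 13/23 (M(V, A) = 13*(1/23) = 13/23)
R = 3
C = 93/4 (C = -3 + ((25 + (5*1 + 5))*3)/4 = -3 + ((25 + (5 + 5))*3)/4 = -3 + ((25 + 10)*3)/4 = -3 + (35*3)/4 = -3 + (1/4)*105 = -3 + 105/4 = 93/4 ≈ 23.250)
(339 + M(-6, -19))/(101 + C) = (339 + 13/23)/(101 + 93/4) = 7810/(23*(497/4)) = (7810/23)*(4/497) = 440/161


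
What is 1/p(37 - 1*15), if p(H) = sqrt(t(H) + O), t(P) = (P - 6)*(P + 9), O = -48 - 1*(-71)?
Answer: sqrt(519)/519 ≈ 0.043895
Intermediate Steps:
O = 23 (O = -48 + 71 = 23)
t(P) = (-6 + P)*(9 + P)
p(H) = sqrt(-31 + H**2 + 3*H) (p(H) = sqrt((-54 + H**2 + 3*H) + 23) = sqrt(-31 + H**2 + 3*H))
1/p(37 - 1*15) = 1/(sqrt(-31 + (37 - 1*15)**2 + 3*(37 - 1*15))) = 1/(sqrt(-31 + (37 - 15)**2 + 3*(37 - 15))) = 1/(sqrt(-31 + 22**2 + 3*22)) = 1/(sqrt(-31 + 484 + 66)) = 1/(sqrt(519)) = sqrt(519)/519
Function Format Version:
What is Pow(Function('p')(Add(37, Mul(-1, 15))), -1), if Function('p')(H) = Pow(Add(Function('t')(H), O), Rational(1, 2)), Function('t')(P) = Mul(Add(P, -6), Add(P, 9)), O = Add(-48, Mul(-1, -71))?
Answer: Mul(Rational(1, 519), Pow(519, Rational(1, 2))) ≈ 0.043895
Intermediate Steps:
O = 23 (O = Add(-48, 71) = 23)
Function('t')(P) = Mul(Add(-6, P), Add(9, P))
Function('p')(H) = Pow(Add(-31, Pow(H, 2), Mul(3, H)), Rational(1, 2)) (Function('p')(H) = Pow(Add(Add(-54, Pow(H, 2), Mul(3, H)), 23), Rational(1, 2)) = Pow(Add(-31, Pow(H, 2), Mul(3, H)), Rational(1, 2)))
Pow(Function('p')(Add(37, Mul(-1, 15))), -1) = Pow(Pow(Add(-31, Pow(Add(37, Mul(-1, 15)), 2), Mul(3, Add(37, Mul(-1, 15)))), Rational(1, 2)), -1) = Pow(Pow(Add(-31, Pow(Add(37, -15), 2), Mul(3, Add(37, -15))), Rational(1, 2)), -1) = Pow(Pow(Add(-31, Pow(22, 2), Mul(3, 22)), Rational(1, 2)), -1) = Pow(Pow(Add(-31, 484, 66), Rational(1, 2)), -1) = Pow(Pow(519, Rational(1, 2)), -1) = Mul(Rational(1, 519), Pow(519, Rational(1, 2)))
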